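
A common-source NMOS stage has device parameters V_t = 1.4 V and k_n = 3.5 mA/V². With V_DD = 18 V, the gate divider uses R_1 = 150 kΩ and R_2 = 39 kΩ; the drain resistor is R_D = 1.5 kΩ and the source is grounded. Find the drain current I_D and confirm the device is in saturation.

I_D ≈ 9.4 mA

V_G = V_DD·R_2/(R_1+R_2) = 18×39/189 = 3.71 V. With the source grounded, V_GS = V_G = 3.71 V.
Assume saturation: I_D = (k_n/2)(V_GS − V_t)² = (3.5/2)×(3.71 − 1.4)² = 1.75×2.31² = 9.37 mA.
V_DS = V_DD − I_D·R_D = 18 − 9.37×1.5 = 3.94 V.
Saturation requires V_DS ≥ V_GS − V_t = 2.31 V; 3.94 ≥ 2.31 ✓.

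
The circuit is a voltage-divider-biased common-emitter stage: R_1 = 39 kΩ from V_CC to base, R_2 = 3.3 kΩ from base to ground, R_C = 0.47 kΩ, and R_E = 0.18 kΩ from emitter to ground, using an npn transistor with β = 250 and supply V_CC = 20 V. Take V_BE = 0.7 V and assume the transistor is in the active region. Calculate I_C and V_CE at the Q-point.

Thevenize the base divider: V_Th = V_CC·R_2/(R_1+R_2) = 20×3.3/42.3 = 1.56 V, R_Th = R_1‖R_2 = 3.04 kΩ.
Base-emitter loop: V_Th = I_B·R_Th + V_BE + (β+1)I_B·R_E, so I_B = (1.56 − 0.7) / (3.04 + 251×0.18) = 0.0178 mA.
I_C = β·I_B = 250×0.0178 = 4.46 mA, and I_E = (β+1)I_B = 4.48 mA.
V_CE = V_CC − I_C·R_C − I_E·R_E = 20 − 4.46×0.47 − 4.48×0.18 = 17.1 V.
V_CE = 17.1 V > 0.2 V confirms active-region operation.

I_C ≈ 4.5 mA, V_CE ≈ 17 V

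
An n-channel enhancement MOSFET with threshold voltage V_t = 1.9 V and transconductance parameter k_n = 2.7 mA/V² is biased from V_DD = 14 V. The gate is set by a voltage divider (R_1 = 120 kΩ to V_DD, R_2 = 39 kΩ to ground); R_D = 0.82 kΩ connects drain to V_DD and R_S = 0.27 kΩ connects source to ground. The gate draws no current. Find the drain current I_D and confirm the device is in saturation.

I_D ≈ 1.6 mA

V_G = V_DD·R_2/(R_1+R_2) = 14×39/159 = 3.43 V.
Assume saturation: I_D = (k_n/2)(V_GS − V_t)² with V_GS = V_G − I_D·R_S = 3.43 − 0.27·I_D.
Substituting gives 0.0984·I_D² − 2.12·I_D + 3.18 = 0, with roots I_D = 1.62 or 19.9 mA.
The root I_D = 19.9 mA gives V_GS = -1.94 V ≤ V_t, so take I_D = 1.62 mA.
Then V_GS = 3 V and V_DS = V_DD − I_D(R_D+R_S) = 14 − 1.62×1.09 = 12.2 V.
Saturation requires V_DS ≥ V_GS − V_t = 1.1 V; 12.2 ≥ 1.1 ✓.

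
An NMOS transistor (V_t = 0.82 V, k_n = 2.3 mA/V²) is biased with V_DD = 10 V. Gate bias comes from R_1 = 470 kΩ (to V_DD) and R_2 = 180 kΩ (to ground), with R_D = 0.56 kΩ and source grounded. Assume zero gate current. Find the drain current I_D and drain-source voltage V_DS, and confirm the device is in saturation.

I_D ≈ 4.4 mA, V_DS ≈ 7.6 V

V_G = V_DD·R_2/(R_1+R_2) = 10×180/650 = 2.77 V. With the source grounded, V_GS = V_G = 2.77 V.
Assume saturation: I_D = (k_n/2)(V_GS − V_t)² = (2.3/2)×(2.77 − 0.82)² = 1.15×1.95² = 4.37 mA.
V_DS = V_DD − I_D·R_D = 10 − 4.37×0.56 = 7.55 V.
Saturation requires V_DS ≥ V_GS − V_t = 1.95 V; 7.55 ≥ 1.95 ✓.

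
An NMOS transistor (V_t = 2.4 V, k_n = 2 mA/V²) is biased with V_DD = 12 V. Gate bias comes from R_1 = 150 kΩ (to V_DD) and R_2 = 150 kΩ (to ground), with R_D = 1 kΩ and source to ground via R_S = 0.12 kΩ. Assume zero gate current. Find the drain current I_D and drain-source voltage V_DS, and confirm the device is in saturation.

I_D ≈ 7.4 mA, V_DS ≈ 3.7 V

V_G = V_DD·R_2/(R_1+R_2) = 12×150/300 = 6 V.
Assume saturation: I_D = (k_n/2)(V_GS − V_t)² with V_GS = V_G − I_D·R_S = 6 − 0.12·I_D.
Substituting gives 0.0144·I_D² − 1.86·I_D + 13 = 0, with roots I_D = 7.37 or 122 mA.
The root I_D = 122 mA gives V_GS = -8.65 V ≤ V_t, so take I_D = 7.37 mA.
Then V_GS = 5.12 V and V_DS = V_DD − I_D(R_D+R_S) = 12 − 7.37×1.12 = 3.74 V.
Saturation requires V_DS ≥ V_GS − V_t = 2.72 V; 3.74 ≥ 2.72 ✓.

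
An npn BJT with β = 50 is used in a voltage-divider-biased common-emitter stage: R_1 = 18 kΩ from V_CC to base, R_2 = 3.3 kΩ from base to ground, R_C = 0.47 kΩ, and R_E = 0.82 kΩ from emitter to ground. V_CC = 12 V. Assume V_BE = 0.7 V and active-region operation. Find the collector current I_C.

I_C ≈ 1.3 mA

Thevenize the base divider: V_Th = V_CC·R_2/(R_1+R_2) = 12×3.3/21.3 = 1.86 V, R_Th = R_1‖R_2 = 2.79 kΩ.
Base-emitter loop: V_Th = I_B·R_Th + V_BE + (β+1)I_B·R_E, so I_B = (1.86 − 0.7) / (2.79 + 51×0.82) = 0.026 mA.
I_C = β·I_B = 50×0.026 = 1.3 mA, and I_E = (β+1)I_B = 1.33 mA.
V_CE = V_CC − I_C·R_C − I_E·R_E = 12 − 1.3×0.47 − 1.33×0.82 = 10.3 V.
V_CE = 10.3 V > 0.2 V confirms active-region operation.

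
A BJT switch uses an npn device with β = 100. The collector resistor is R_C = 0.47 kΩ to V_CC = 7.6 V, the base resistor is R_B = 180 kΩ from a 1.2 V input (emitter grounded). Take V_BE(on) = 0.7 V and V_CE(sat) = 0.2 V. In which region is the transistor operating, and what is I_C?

active; I_C ≈ 0.28 mA

Assume active. Base-emitter loop: I_B = (V_BB − V_BE)/R_B = (1.2 − 0.7)/180 = 0.00278 mA.
I_C = β·I_B = 100×0.00278 = 0.278 mA.
V_CE = V_CC − I_C·R_C = 7.6 − 0.278×0.47 = 7.47 V > V_CE(sat), so the active-region assumption holds.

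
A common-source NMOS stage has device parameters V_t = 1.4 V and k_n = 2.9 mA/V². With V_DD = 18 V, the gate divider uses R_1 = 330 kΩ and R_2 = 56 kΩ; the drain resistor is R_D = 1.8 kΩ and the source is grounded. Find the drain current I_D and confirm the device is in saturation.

V_G = V_DD·R_2/(R_1+R_2) = 18×56/386 = 2.61 V. With the source grounded, V_GS = V_G = 2.61 V.
Assume saturation: I_D = (k_n/2)(V_GS − V_t)² = (2.9/2)×(2.61 − 1.4)² = 1.45×1.21² = 2.13 mA.
V_DS = V_DD − I_D·R_D = 18 − 2.13×1.8 = 14.2 V.
Saturation requires V_DS ≥ V_GS − V_t = 1.21 V; 14.2 ≥ 1.21 ✓.

I_D ≈ 2.1 mA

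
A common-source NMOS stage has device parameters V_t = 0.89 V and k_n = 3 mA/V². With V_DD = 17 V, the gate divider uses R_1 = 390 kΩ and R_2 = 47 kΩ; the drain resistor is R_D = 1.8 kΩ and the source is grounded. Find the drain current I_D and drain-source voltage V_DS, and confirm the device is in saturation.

I_D ≈ 1.3 mA, V_DS ≈ 15 V

V_G = V_DD·R_2/(R_1+R_2) = 17×47/437 = 1.83 V. With the source grounded, V_GS = V_G = 1.83 V.
Assume saturation: I_D = (k_n/2)(V_GS − V_t)² = (3/2)×(1.83 − 0.89)² = 1.5×0.938² = 1.32 mA.
V_DS = V_DD − I_D·R_D = 17 − 1.32×1.8 = 14.6 V.
Saturation requires V_DS ≥ V_GS − V_t = 0.938 V; 14.6 ≥ 0.938 ✓.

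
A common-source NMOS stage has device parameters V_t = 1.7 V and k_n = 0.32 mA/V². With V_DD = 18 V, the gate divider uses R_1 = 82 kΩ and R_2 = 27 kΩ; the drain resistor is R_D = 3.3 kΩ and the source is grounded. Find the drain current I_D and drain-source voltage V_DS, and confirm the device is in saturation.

I_D ≈ 1.2 mA, V_DS ≈ 14 V

V_G = V_DD·R_2/(R_1+R_2) = 18×27/109 = 4.46 V. With the source grounded, V_GS = V_G = 4.46 V.
Assume saturation: I_D = (k_n/2)(V_GS − V_t)² = (0.32/2)×(4.46 − 1.7)² = 0.16×2.76² = 1.22 mA.
V_DS = V_DD − I_D·R_D = 18 − 1.22×3.3 = 14 V.
Saturation requires V_DS ≥ V_GS − V_t = 2.76 V; 14 ≥ 2.76 ✓.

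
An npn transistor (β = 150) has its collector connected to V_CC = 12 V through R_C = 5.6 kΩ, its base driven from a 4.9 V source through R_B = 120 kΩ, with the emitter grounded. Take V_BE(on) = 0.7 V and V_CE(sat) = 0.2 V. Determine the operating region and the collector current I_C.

saturation; I_C ≈ 2.1 mA

Assume active: I_B = (4.9 − 0.7)/120 = 0.035 mA, giving I_C = β·I_B = 5.25 mA.
But then V_CE = 12 − 5.25×5.6 = -17.4 V < V_CE(sat) = 0.2 V — impossible in the active region.
So the transistor is saturated. With V_CE = 0.2 V, I_C = (V_CC − 0.2)/R_C = 11.8/5.6 = 2.11 mA.
Check: β·I_B = 5.25 mA > I_C = 2.11 mA, confirming saturation.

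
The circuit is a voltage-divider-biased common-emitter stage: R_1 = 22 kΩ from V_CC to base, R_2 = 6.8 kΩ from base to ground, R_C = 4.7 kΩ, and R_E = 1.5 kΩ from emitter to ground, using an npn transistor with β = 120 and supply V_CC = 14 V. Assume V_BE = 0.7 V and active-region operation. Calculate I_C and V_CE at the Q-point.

Thevenize the base divider: V_Th = V_CC·R_2/(R_1+R_2) = 14×6.8/28.8 = 3.31 V, R_Th = R_1‖R_2 = 5.19 kΩ.
Base-emitter loop: V_Th = I_B·R_Th + V_BE + (β+1)I_B·R_E, so I_B = (3.31 − 0.7) / (5.19 + 121×1.5) = 0.014 mA.
I_C = β·I_B = 120×0.014 = 1.67 mA, and I_E = (β+1)I_B = 1.69 mA.
V_CE = V_CC − I_C·R_C − I_E·R_E = 14 − 1.67×4.7 − 1.69×1.5 = 3.6 V.
V_CE = 3.6 V > 0.2 V confirms active-region operation.

I_C ≈ 1.7 mA, V_CE ≈ 3.6 V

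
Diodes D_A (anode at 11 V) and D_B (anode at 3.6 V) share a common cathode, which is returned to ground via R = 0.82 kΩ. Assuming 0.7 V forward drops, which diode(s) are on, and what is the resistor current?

Assume both conduct. Then node N would need to be at both 11−0.7 = 10.3 V and 3.6−0.7 = 2.9 V, which is impossible.
Assume only D_A conducts: V_N = 11 − 0.7 = 10.3 V, so I_R = 10.3/0.82 = 12.6 mA.
Check D_B: its anode-to-cathode voltage is 3.6 − 10.3 = -6.7 V < 0.7 V, so it is off. The assumption is consistent.

Only D_A conducts; I_R ≈ 13 mA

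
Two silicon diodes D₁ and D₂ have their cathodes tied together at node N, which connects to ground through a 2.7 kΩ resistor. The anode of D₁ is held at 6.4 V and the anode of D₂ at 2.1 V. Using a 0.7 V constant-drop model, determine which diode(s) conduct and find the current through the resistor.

Only D₁ conducts; I_R ≈ 2.1 mA

Assume both conduct. Then node N would need to be at both 6.4−0.7 = 5.7 V and 2.1−0.7 = 1.4 V, which is impossible.
Assume only D₁ conducts: V_N = 6.4 − 0.7 = 5.7 V, so I_R = 5.7/2.7 = 2.11 mA.
Check D₂: its anode-to-cathode voltage is 2.1 − 5.7 = -3.6 V < 0.7 V, so it is off. The assumption is consistent.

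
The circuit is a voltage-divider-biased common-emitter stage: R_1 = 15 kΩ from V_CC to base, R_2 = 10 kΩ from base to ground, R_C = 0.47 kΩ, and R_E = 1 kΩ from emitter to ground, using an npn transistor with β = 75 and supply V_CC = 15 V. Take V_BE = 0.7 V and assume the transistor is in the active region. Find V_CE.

V_CE ≈ 7.8 V

Thevenize the base divider: V_Th = V_CC·R_2/(R_1+R_2) = 15×10/25 = 6 V, R_Th = R_1‖R_2 = 6 kΩ.
Base-emitter loop: V_Th = I_B·R_Th + V_BE + (β+1)I_B·R_E, so I_B = (6 − 0.7) / (6 + 76×1) = 0.0646 mA.
I_C = β·I_B = 75×0.0646 = 4.85 mA, and I_E = (β+1)I_B = 4.91 mA.
V_CE = V_CC − I_C·R_C − I_E·R_E = 15 − 4.85×0.47 − 4.91×1 = 7.81 V.
V_CE = 7.81 V > 0.2 V confirms active-region operation.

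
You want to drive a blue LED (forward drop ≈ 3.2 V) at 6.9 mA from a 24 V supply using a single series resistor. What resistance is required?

R ≈ 3 kΩ

The resistor drops V_S − V_D = 24 − 3.2 = 20.8 V at 6.9 mA.
R = 20.8 V / 6.9 mA = 3.01 kΩ.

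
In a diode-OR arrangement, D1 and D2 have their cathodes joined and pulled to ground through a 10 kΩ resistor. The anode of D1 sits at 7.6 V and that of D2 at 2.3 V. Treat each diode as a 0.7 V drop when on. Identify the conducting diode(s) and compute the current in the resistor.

Only D1 conducts; I_R ≈ 0.69 mA

Assume both conduct. Then node N would need to be at both 7.6−0.7 = 6.9 V and 2.3−0.7 = 1.6 V, which is impossible.
Assume only D1 conducts: V_N = 7.6 − 0.7 = 6.9 V, so I_R = 6.9/10 = 0.69 mA.
Check D2: its anode-to-cathode voltage is 2.3 − 6.9 = -4.6 V < 0.7 V, so it is off. The assumption is consistent.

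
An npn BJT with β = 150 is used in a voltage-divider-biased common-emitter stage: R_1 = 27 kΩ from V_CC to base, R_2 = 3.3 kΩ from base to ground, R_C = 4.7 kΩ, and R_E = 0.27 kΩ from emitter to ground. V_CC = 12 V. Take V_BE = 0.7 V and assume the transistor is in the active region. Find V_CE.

Thevenize the base divider: V_Th = V_CC·R_2/(R_1+R_2) = 12×3.3/30.3 = 1.31 V, R_Th = R_1‖R_2 = 2.94 kΩ.
Base-emitter loop: V_Th = I_B·R_Th + V_BE + (β+1)I_B·R_E, so I_B = (1.31 − 0.7) / (2.94 + 151×0.27) = 0.0139 mA.
I_C = β·I_B = 150×0.0139 = 2.08 mA, and I_E = (β+1)I_B = 2.1 mA.
V_CE = V_CC − I_C·R_C − I_E·R_E = 12 − 2.08×4.7 − 2.1×0.27 = 1.64 V.
V_CE = 1.64 V > 0.2 V confirms active-region operation.

V_CE ≈ 1.6 V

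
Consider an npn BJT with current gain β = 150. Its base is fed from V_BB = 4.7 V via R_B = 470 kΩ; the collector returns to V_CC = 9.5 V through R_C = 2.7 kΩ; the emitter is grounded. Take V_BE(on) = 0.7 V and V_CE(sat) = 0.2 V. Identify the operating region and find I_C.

active; I_C ≈ 1.3 mA

Assume active. Base-emitter loop: I_B = (V_BB − V_BE)/R_B = (4.7 − 0.7)/470 = 0.00851 mA.
I_C = β·I_B = 150×0.00851 = 1.28 mA.
V_CE = V_CC − I_C·R_C = 9.5 − 1.28×2.7 = 6.05 V > V_CE(sat), so the active-region assumption holds.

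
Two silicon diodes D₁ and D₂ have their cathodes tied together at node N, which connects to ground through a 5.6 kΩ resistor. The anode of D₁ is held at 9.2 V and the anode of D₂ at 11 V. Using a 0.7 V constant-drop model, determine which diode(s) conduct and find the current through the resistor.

Assume both conduct. Then node N would need to be at both 9.2−0.7 = 8.5 V and 11−0.7 = 10.3 V, which is impossible.
Assume only D₂ conducts: V_N = 11 − 0.7 = 10.3 V, so I_R = 10.3/5.6 = 1.84 mA.
Check D₁: its anode-to-cathode voltage is 9.2 − 10.3 = -1.1 V < 0.7 V, so it is off. The assumption is consistent.

Only D₂ conducts; I_R ≈ 1.8 mA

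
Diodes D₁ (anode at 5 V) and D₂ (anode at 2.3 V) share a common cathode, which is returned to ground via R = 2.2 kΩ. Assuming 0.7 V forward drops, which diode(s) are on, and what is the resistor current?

Only D₁ conducts; I_R ≈ 2 mA

Assume both conduct. Then node N would need to be at both 5−0.7 = 4.3 V and 2.3−0.7 = 1.6 V, which is impossible.
Assume only D₁ conducts: V_N = 5 − 0.7 = 4.3 V, so I_R = 4.3/2.2 = 1.95 mA.
Check D₂: its anode-to-cathode voltage is 2.3 − 4.3 = -2 V < 0.7 V, so it is off. The assumption is consistent.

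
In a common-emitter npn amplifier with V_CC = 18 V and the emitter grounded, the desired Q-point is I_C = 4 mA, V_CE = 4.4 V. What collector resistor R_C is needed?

Collector loop: V_CC = I_C·R_C + V_CE.
R_C = (V_CC − V_CE)/I_C = (18 − 4.4)/4 = 3.4 kΩ.

R_C ≈ 3.4 kΩ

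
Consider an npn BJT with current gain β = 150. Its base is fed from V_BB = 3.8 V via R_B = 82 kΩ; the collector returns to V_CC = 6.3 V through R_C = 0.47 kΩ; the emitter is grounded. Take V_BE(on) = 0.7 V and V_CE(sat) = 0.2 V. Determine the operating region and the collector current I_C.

Assume active. Base-emitter loop: I_B = (V_BB − V_BE)/R_B = (3.8 − 0.7)/82 = 0.0378 mA.
I_C = β·I_B = 150×0.0378 = 5.67 mA.
V_CE = V_CC − I_C·R_C = 6.3 − 5.67×0.47 = 3.63 V > V_CE(sat), so the active-region assumption holds.

active; I_C ≈ 5.7 mA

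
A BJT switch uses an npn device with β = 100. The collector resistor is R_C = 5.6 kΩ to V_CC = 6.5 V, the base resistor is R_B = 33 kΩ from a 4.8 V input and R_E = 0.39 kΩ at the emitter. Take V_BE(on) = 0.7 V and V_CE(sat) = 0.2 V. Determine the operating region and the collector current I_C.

saturation; I_C ≈ 1 mA

Assume active: I_B = (4.8 − 0.7)/(33 + 101×0.39) = 0.0566 mA, I_C = β·I_B = 5.66 mA.
Then V_CE = 6.5 − 5.66×5.6 − 5.72×0.39 = -27.4 V < 0.2 V — the active assumption fails.
Re-solve with V_CE = 0.2 V. KCL at the emitter: V_E/R_E = (V_BB−0.7−V_E)/R_B + (V_CC−0.2−V_E)/R_C, giving V_E = 0.451 V.
I_C = (V_CC − 0.2 − V_E)/R_C = (6.3 − 0.451)/5.6 = 1.04 mA.
Check: I_B = (4.1 − 0.451)/33 = 0.111 mA, and β·I_B = 11.1 mA > I_C, confirming saturation.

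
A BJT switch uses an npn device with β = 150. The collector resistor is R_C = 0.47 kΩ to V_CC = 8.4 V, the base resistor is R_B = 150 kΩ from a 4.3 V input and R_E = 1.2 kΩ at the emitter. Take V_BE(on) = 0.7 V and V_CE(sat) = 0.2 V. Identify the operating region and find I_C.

active; I_C ≈ 1.6 mA

Assume active. Base-emitter loop: I_B = (V_BB − V_BE)/(R_B + (β+1)R_E) = (4.3 − 0.7)/(150 + 151×1.2) = 0.0109 mA.
I_C = β·I_B = 150×0.0109 = 1.63 mA.
V_CE = V_CC − I_C·R_C − I_E·R_E = 8.4 − 1.63×0.47 − 1.64×1.2 = 5.66 V > V_CE(sat), so the active-region assumption holds.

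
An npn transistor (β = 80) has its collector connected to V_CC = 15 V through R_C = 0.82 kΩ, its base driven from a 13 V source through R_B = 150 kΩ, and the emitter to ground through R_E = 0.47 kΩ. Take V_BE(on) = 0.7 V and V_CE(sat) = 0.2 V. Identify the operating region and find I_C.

Assume active. Base-emitter loop: I_B = (V_BB − V_BE)/(R_B + (β+1)R_E) = (13 − 0.7)/(150 + 81×0.47) = 0.0654 mA.
I_C = β·I_B = 80×0.0654 = 5.23 mA.
V_CE = V_CC − I_C·R_C − I_E·R_E = 15 − 5.23×0.82 − 5.3×0.47 = 8.22 V > V_CE(sat), so the active-region assumption holds.

active; I_C ≈ 5.2 mA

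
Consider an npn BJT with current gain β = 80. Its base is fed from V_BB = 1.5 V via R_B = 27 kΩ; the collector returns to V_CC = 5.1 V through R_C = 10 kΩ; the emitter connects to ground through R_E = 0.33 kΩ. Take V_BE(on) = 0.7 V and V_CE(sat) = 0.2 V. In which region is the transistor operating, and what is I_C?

Assume active: I_B = (1.5 − 0.7)/(27 + 81×0.33) = 0.0149 mA, I_C = β·I_B = 1.19 mA.
Then V_CE = 5.1 − 1.19×10 − 1.21×0.33 = -7.21 V < 0.2 V — the active assumption fails.
Re-solve with V_CE = 0.2 V. KCL at the emitter: V_E/R_E = (V_BB−0.7−V_E)/R_B + (V_CC−0.2−V_E)/R_C, giving V_E = 0.164 V.
I_C = (V_CC − 0.2 − V_E)/R_C = (4.9 − 0.164)/10 = 0.474 mA.
Check: I_B = (0.8 − 0.164)/27 = 0.0236 mA, and β·I_B = 1.88 mA > I_C, confirming saturation.

saturation; I_C ≈ 0.47 mA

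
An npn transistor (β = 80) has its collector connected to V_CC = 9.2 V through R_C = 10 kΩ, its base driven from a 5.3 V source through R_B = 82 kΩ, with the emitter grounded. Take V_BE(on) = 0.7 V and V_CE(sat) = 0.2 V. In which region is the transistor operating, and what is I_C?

saturation; I_C ≈ 0.9 mA

Assume active: I_B = (5.3 − 0.7)/82 = 0.0561 mA, giving I_C = β·I_B = 4.49 mA.
But then V_CE = 9.2 − 4.49×10 = -35.7 V < V_CE(sat) = 0.2 V — impossible in the active region.
So the transistor is saturated. With V_CE = 0.2 V, I_C = (V_CC − 0.2)/R_C = 9/10 = 0.9 mA.
Check: β·I_B = 4.49 mA > I_C = 0.9 mA, confirming saturation.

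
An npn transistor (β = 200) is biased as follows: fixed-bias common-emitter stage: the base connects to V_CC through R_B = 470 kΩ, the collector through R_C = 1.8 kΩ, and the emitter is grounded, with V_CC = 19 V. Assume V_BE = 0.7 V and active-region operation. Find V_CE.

Base loop: V_CC = I_B·R_B + V_BE, so I_B = (19 − 0.7)/470 kΩ = 0.0389 mA.
In the active region I_C = β·I_B = 200 × 0.0389 = 7.79 mA.
Collector loop: V_CE = V_CC − I_C·R_C = 19 − 7.79×1.8 = 4.98 V.
Since V_CE = 4.98 V > V_CE(sat) ≈ 0.2 V, the transistor is in the active region as assumed.

V_CE ≈ 5 V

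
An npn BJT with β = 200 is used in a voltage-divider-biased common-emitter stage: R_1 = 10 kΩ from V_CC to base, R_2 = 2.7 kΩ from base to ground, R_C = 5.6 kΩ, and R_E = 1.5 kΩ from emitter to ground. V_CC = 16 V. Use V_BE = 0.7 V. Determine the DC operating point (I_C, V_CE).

Thevenize the base divider: V_Th = V_CC·R_2/(R_1+R_2) = 16×2.7/12.7 = 3.4 V, R_Th = R_1‖R_2 = 2.13 kΩ.
Base-emitter loop: V_Th = I_B·R_Th + V_BE + (β+1)I_B·R_E, so I_B = (3.4 − 0.7) / (2.13 + 201×1.5) = 0.0089 mA.
I_C = β·I_B = 200×0.0089 = 1.78 mA, and I_E = (β+1)I_B = 1.79 mA.
V_CE = V_CC − I_C·R_C − I_E·R_E = 16 − 1.78×5.6 − 1.79×1.5 = 3.35 V.
V_CE = 3.35 V > 0.2 V confirms active-region operation.

I_C ≈ 1.8 mA, V_CE ≈ 3.4 V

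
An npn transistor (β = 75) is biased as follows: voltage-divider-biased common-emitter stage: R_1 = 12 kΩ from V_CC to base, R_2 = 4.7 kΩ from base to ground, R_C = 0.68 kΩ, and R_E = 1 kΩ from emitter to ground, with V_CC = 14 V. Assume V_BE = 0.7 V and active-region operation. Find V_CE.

Thevenize the base divider: V_Th = V_CC·R_2/(R_1+R_2) = 14×4.7/16.7 = 3.94 V, R_Th = R_1‖R_2 = 3.38 kΩ.
Base-emitter loop: V_Th = I_B·R_Th + V_BE + (β+1)I_B·R_E, so I_B = (3.94 − 0.7) / (3.38 + 76×1) = 0.0408 mA.
I_C = β·I_B = 75×0.0408 = 3.06 mA, and I_E = (β+1)I_B = 3.1 mA.
V_CE = V_CC − I_C·R_C − I_E·R_E = 14 − 3.06×0.68 − 3.1×1 = 8.82 V.
V_CE = 8.82 V > 0.2 V confirms active-region operation.

V_CE ≈ 8.8 V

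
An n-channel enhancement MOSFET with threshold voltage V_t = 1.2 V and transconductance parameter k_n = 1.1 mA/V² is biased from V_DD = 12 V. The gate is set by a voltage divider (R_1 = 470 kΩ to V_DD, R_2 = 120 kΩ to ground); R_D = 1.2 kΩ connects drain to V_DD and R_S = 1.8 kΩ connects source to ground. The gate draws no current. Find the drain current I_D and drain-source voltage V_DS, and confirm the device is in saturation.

I_D ≈ 0.29 mA, V_DS ≈ 11 V

V_G = V_DD·R_2/(R_1+R_2) = 12×120/590 = 2.44 V.
Assume saturation: I_D = (k_n/2)(V_GS − V_t)² with V_GS = V_G − I_D·R_S = 2.44 − 1.8·I_D.
Substituting gives 1.78·I_D² − 3.46·I_D + 0.847 = 0, with roots I_D = 0.288 or 1.65 mA.
The root I_D = 1.65 mA gives V_GS = -0.533 V ≤ V_t, so take I_D = 0.288 mA.
Then V_GS = 1.92 V and V_DS = V_DD − I_D(R_D+R_S) = 12 − 0.288×3 = 11.1 V.
Saturation requires V_DS ≥ V_GS − V_t = 0.723 V; 11.1 ≥ 0.723 ✓.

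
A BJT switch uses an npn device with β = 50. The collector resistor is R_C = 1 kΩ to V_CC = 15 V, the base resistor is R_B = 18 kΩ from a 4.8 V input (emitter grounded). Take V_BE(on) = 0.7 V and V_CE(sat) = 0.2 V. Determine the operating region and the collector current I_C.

Assume active. Base-emitter loop: I_B = (V_BB − V_BE)/R_B = (4.8 − 0.7)/18 = 0.228 mA.
I_C = β·I_B = 50×0.228 = 11.4 mA.
V_CE = V_CC − I_C·R_C = 15 − 11.4×1 = 3.61 V > V_CE(sat), so the active-region assumption holds.

active; I_C ≈ 11 mA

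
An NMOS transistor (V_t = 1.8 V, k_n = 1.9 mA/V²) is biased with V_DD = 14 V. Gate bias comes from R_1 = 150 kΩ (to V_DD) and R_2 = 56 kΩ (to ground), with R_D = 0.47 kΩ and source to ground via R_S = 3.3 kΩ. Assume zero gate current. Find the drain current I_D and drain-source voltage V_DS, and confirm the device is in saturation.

I_D ≈ 0.41 mA, V_DS ≈ 12 V

V_G = V_DD·R_2/(R_1+R_2) = 14×56/206 = 3.81 V.
Assume saturation: I_D = (k_n/2)(V_GS − V_t)² with V_GS = V_G − I_D·R_S = 3.81 − 3.3·I_D.
Substituting gives 10.3·I_D² − 13.6·I_D + 3.82 = 0, with roots I_D = 0.409 or 0.903 mA.
The root I_D = 0.903 mA gives V_GS = 0.825 V ≤ V_t, so take I_D = 0.409 mA.
Then V_GS = 2.46 V and V_DS = V_DD − I_D(R_D+R_S) = 14 − 0.409×3.77 = 12.5 V.
Saturation requires V_DS ≥ V_GS − V_t = 0.656 V; 12.5 ≥ 0.656 ✓.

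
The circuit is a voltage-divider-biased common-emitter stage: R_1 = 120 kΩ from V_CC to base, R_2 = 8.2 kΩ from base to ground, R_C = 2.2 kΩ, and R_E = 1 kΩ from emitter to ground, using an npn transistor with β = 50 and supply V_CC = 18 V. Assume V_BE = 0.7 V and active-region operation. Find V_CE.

V_CE ≈ 17 V

Thevenize the base divider: V_Th = V_CC·R_2/(R_1+R_2) = 18×8.2/128 = 1.15 V, R_Th = R_1‖R_2 = 7.68 kΩ.
Base-emitter loop: V_Th = I_B·R_Th + V_BE + (β+1)I_B·R_E, so I_B = (1.15 − 0.7) / (7.68 + 51×1) = 0.00769 mA.
I_C = β·I_B = 50×0.00769 = 0.385 mA, and I_E = (β+1)I_B = 0.392 mA.
V_CE = V_CC − I_C·R_C − I_E·R_E = 18 − 0.385×2.2 − 0.392×1 = 16.8 V.
V_CE = 16.8 V > 0.2 V confirms active-region operation.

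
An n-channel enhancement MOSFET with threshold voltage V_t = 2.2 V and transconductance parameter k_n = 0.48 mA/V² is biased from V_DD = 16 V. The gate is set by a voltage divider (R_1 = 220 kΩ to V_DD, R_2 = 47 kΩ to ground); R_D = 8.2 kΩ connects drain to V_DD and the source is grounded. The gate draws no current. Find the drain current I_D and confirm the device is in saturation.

V_G = V_DD·R_2/(R_1+R_2) = 16×47/267 = 2.82 V. With the source grounded, V_GS = V_G = 2.82 V.
Assume saturation: I_D = (k_n/2)(V_GS − V_t)² = (0.48/2)×(2.82 − 2.2)² = 0.24×0.616² = 0.0912 mA.
V_DS = V_DD − I_D·R_D = 16 − 0.0912×8.2 = 15.3 V.
Saturation requires V_DS ≥ V_GS − V_t = 0.616 V; 15.3 ≥ 0.616 ✓.

I_D ≈ 0.091 mA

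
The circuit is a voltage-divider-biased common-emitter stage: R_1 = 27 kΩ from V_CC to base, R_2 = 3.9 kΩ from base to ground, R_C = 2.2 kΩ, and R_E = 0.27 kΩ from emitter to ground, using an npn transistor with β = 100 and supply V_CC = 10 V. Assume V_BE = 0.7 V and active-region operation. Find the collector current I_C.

Thevenize the base divider: V_Th = V_CC·R_2/(R_1+R_2) = 10×3.9/30.9 = 1.26 V, R_Th = R_1‖R_2 = 3.41 kΩ.
Base-emitter loop: V_Th = I_B·R_Th + V_BE + (β+1)I_B·R_E, so I_B = (1.26 − 0.7) / (3.41 + 101×0.27) = 0.0183 mA.
I_C = β·I_B = 100×0.0183 = 1.83 mA, and I_E = (β+1)I_B = 1.85 mA.
V_CE = V_CC − I_C·R_C − I_E·R_E = 10 − 1.83×2.2 − 1.85×0.27 = 5.47 V.
V_CE = 5.47 V > 0.2 V confirms active-region operation.

I_C ≈ 1.8 mA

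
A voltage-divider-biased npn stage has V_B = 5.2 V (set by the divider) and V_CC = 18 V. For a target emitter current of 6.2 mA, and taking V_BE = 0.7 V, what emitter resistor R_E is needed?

R_E ≈ 0.73 kΩ

V_E = V_B − V_BE = 5.2 − 0.7 = 4.5 V.
R_E = V_E / I_E = 4.5 / 6.2 = 0.726 kΩ.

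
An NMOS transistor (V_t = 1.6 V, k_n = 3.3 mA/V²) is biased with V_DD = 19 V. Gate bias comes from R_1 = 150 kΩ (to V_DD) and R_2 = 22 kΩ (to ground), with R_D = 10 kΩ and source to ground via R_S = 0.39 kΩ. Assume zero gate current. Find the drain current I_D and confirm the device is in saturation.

I_D ≈ 0.59 mA

V_G = V_DD·R_2/(R_1+R_2) = 19×22/172 = 2.43 V.
Assume saturation: I_D = (k_n/2)(V_GS − V_t)² with V_GS = V_G − I_D·R_S = 2.43 − 0.39·I_D.
Substituting gives 0.251·I_D² − 2.07·I_D + 1.14 = 0, with roots I_D = 0.592 or 7.65 mA.
The root I_D = 7.65 mA gives V_GS = -0.553 V ≤ V_t, so take I_D = 0.592 mA.
Then V_GS = 2.2 V and V_DS = V_DD − I_D(R_D+R_S) = 19 − 0.592×10.4 = 12.8 V.
Saturation requires V_DS ≥ V_GS − V_t = 0.599 V; 12.8 ≥ 0.599 ✓.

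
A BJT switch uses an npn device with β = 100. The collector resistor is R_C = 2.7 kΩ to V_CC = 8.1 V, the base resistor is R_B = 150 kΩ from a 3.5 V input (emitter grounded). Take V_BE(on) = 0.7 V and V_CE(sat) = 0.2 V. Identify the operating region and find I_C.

Assume active. Base-emitter loop: I_B = (V_BB − V_BE)/R_B = (3.5 − 0.7)/150 = 0.0187 mA.
I_C = β·I_B = 100×0.0187 = 1.87 mA.
V_CE = V_CC − I_C·R_C = 8.1 − 1.87×2.7 = 3.06 V > V_CE(sat), so the active-region assumption holds.

active; I_C ≈ 1.9 mA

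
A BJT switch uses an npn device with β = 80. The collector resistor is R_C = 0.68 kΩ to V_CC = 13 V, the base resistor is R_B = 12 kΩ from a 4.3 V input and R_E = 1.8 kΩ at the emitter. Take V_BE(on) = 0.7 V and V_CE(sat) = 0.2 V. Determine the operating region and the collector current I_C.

Assume active. Base-emitter loop: I_B = (V_BB − V_BE)/(R_B + (β+1)R_E) = (4.3 − 0.7)/(12 + 81×1.8) = 0.0228 mA.
I_C = β·I_B = 80×0.0228 = 1.83 mA.
V_CE = V_CC − I_C·R_C − I_E·R_E = 13 − 1.83×0.68 − 1.85×1.8 = 8.43 V > V_CE(sat), so the active-region assumption holds.

active; I_C ≈ 1.8 mA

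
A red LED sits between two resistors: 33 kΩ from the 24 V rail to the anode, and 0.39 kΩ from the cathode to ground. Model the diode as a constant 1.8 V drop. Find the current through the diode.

I ≈ 0.66 mA

The two resistors are in series with the diode, so KVL gives 24 = I·33 + 1.8 + I·0.39.
I = (24 − 1.8) / (33 + 0.39) kΩ = 22.2 / 33.4 = 0.665 mA.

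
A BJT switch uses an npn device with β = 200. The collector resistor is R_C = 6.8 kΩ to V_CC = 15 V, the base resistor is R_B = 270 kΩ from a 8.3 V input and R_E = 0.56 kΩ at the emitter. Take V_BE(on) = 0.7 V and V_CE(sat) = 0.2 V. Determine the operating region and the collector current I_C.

saturation; I_C ≈ 2 mA

Assume active: I_B = (8.3 − 0.7)/(270 + 201×0.56) = 0.0199 mA, I_C = β·I_B = 3.97 mA.
Then V_CE = 15 − 3.97×6.8 − 3.99×0.56 = -14.3 V < 0.2 V — the active assumption fails.
Re-solve with V_CE = 0.2 V. KCL at the emitter: V_E/R_E = (V_BB−0.7−V_E)/R_B + (V_CC−0.2−V_E)/R_C, giving V_E = 1.14 V.
I_C = (V_CC − 0.2 − V_E)/R_C = (14.8 − 1.14)/6.8 = 2.01 mA.
Check: I_B = (7.6 − 1.14)/270 = 0.0239 mA, and β·I_B = 4.79 mA > I_C, confirming saturation.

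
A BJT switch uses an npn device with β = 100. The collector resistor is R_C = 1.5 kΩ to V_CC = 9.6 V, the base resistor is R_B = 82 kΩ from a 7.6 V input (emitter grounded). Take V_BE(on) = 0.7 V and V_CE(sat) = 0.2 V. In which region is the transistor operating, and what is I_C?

saturation; I_C ≈ 6.3 mA

Assume active: I_B = (7.6 − 0.7)/82 = 0.0841 mA, giving I_C = β·I_B = 8.41 mA.
But then V_CE = 9.6 − 8.41×1.5 = -3.02 V < V_CE(sat) = 0.2 V — impossible in the active region.
So the transistor is saturated. With V_CE = 0.2 V, I_C = (V_CC − 0.2)/R_C = 9.4/1.5 = 6.27 mA.
Check: β·I_B = 8.41 mA > I_C = 6.27 mA, confirming saturation.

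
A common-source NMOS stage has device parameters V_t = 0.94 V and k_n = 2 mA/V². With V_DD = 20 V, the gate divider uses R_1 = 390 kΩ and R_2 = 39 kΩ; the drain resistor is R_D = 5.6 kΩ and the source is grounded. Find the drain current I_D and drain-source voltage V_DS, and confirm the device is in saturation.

V_G = V_DD·R_2/(R_1+R_2) = 20×39/429 = 1.82 V. With the source grounded, V_GS = V_G = 1.82 V.
Assume saturation: I_D = (k_n/2)(V_GS − V_t)² = (2/2)×(1.82 − 0.94)² = 1×0.878² = 0.771 mA.
V_DS = V_DD − I_D·R_D = 20 − 0.771×5.6 = 15.7 V.
Saturation requires V_DS ≥ V_GS − V_t = 0.878 V; 15.7 ≥ 0.878 ✓.

I_D ≈ 0.77 mA, V_DS ≈ 16 V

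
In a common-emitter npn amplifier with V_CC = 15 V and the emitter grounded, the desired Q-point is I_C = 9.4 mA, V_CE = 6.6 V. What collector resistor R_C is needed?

R_C ≈ 0.89 kΩ

Collector loop: V_CC = I_C·R_C + V_CE.
R_C = (V_CC − V_CE)/I_C = (15 − 6.6)/9.4 = 0.894 kΩ.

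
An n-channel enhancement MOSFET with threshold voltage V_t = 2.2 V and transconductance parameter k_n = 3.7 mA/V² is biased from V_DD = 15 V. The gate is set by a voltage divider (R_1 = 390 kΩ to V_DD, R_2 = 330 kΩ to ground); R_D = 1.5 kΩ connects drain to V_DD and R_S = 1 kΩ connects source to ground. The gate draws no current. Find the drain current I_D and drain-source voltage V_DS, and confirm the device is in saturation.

V_G = V_DD·R_2/(R_1+R_2) = 15×330/720 = 6.88 V.
Assume saturation: I_D = (k_n/2)(V_GS − V_t)² with V_GS = V_G − I_D·R_S = 6.88 − 1·I_D.
Substituting gives 1.85·I_D² − 18.3·I_D + 40.4 = 0, with roots I_D = 3.33 or 6.56 mA.
The root I_D = 6.56 mA gives V_GS = 0.317 V ≤ V_t, so take I_D = 3.33 mA.
Then V_GS = 3.54 V and V_DS = V_DD − I_D(R_D+R_S) = 15 − 3.33×2.5 = 6.67 V.
Saturation requires V_DS ≥ V_GS − V_t = 1.34 V; 6.67 ≥ 1.34 ✓.

I_D ≈ 3.3 mA, V_DS ≈ 6.7 V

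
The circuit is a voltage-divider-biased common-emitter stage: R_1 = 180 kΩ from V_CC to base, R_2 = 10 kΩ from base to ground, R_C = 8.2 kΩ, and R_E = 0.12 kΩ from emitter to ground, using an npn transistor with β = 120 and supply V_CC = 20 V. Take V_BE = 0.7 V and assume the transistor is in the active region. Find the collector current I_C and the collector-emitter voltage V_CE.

Thevenize the base divider: V_Th = V_CC·R_2/(R_1+R_2) = 20×10/190 = 1.05 V, R_Th = R_1‖R_2 = 9.47 kΩ.
Base-emitter loop: V_Th = I_B·R_Th + V_BE + (β+1)I_B·R_E, so I_B = (1.05 − 0.7) / (9.47 + 121×0.12) = 0.0147 mA.
I_C = β·I_B = 120×0.0147 = 1.76 mA, and I_E = (β+1)I_B = 1.78 mA.
V_CE = V_CC − I_C·R_C − I_E·R_E = 20 − 1.76×8.2 − 1.78×0.12 = 5.32 V.
V_CE = 5.32 V > 0.2 V confirms active-region operation.

I_C ≈ 1.8 mA, V_CE ≈ 5.3 V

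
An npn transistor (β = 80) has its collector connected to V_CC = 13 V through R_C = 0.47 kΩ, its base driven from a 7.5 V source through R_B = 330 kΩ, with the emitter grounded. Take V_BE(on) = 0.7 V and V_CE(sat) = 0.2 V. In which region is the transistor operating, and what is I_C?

Assume active. Base-emitter loop: I_B = (V_BB − V_BE)/R_B = (7.5 − 0.7)/330 = 0.0206 mA.
I_C = β·I_B = 80×0.0206 = 1.65 mA.
V_CE = V_CC − I_C·R_C = 13 − 1.65×0.47 = 12.2 V > V_CE(sat), so the active-region assumption holds.

active; I_C ≈ 1.6 mA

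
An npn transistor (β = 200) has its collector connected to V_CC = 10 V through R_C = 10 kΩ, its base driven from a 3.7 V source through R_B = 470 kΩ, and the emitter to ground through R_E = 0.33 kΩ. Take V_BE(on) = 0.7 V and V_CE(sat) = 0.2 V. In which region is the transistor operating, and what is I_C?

Assume active: I_B = (3.7 − 0.7)/(470 + 201×0.33) = 0.00559 mA, I_C = β·I_B = 1.12 mA.
Then V_CE = 10 − 1.12×10 − 1.12×0.33 = -1.56 V < 0.2 V — the active assumption fails.
Re-solve with V_CE = 0.2 V. KCL at the emitter: V_E/R_E = (V_BB−0.7−V_E)/R_B + (V_CC−0.2−V_E)/R_C, giving V_E = 0.315 V.
I_C = (V_CC − 0.2 − V_E)/R_C = (9.8 − 0.315)/10 = 0.949 mA.
Check: I_B = (3 − 0.315)/470 = 0.00571 mA, and β·I_B = 1.14 mA > I_C, confirming saturation.

saturation; I_C ≈ 0.95 mA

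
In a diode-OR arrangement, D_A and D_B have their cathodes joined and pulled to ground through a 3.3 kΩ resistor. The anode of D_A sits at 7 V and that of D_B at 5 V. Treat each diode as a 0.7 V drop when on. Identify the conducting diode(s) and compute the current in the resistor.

Only D_A conducts; I_R ≈ 1.9 mA

Assume both conduct. Then node N would need to be at both 7−0.7 = 6.3 V and 5−0.7 = 4.3 V, which is impossible.
Assume only D_A conducts: V_N = 7 − 0.7 = 6.3 V, so I_R = 6.3/3.3 = 1.91 mA.
Check D_B: its anode-to-cathode voltage is 5 − 6.3 = -1.3 V < 0.7 V, so it is off. The assumption is consistent.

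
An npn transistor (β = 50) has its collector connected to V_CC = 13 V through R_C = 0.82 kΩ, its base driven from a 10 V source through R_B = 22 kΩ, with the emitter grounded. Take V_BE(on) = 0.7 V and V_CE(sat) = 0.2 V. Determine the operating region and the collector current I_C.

saturation; I_C ≈ 16 mA

Assume active: I_B = (10 − 0.7)/22 = 0.423 mA, giving I_C = β·I_B = 21.1 mA.
But then V_CE = 13 − 21.1×0.82 = -4.33 V < V_CE(sat) = 0.2 V — impossible in the active region.
So the transistor is saturated. With V_CE = 0.2 V, I_C = (V_CC − 0.2)/R_C = 12.8/0.82 = 15.6 mA.
Check: β·I_B = 21.1 mA > I_C = 15.6 mA, confirming saturation.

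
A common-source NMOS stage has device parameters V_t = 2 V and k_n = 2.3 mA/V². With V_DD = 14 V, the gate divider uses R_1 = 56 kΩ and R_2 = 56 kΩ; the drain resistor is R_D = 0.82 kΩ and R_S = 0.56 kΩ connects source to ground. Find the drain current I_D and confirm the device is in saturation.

V_G = V_DD·R_2/(R_1+R_2) = 14×56/112 = 7 V.
Assume saturation: I_D = (k_n/2)(V_GS − V_t)² with V_GS = V_G − I_D·R_S = 7 − 0.56·I_D.
Substituting gives 0.361·I_D² − 7.44·I_D + 28.8 = 0, with roots I_D = 5.15 or 15.5 mA.
The root I_D = 15.5 mA gives V_GS = -1.67 V ≤ V_t, so take I_D = 5.15 mA.
Then V_GS = 4.12 V and V_DS = V_DD − I_D(R_D+R_S) = 14 − 5.15×1.38 = 6.89 V.
Saturation requires V_DS ≥ V_GS − V_t = 2.12 V; 6.89 ≥ 2.12 ✓.

I_D ≈ 5.1 mA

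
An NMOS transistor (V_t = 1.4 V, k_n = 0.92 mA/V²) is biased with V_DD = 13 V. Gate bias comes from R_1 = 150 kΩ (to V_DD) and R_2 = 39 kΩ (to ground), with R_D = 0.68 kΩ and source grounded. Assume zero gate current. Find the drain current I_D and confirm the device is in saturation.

V_G = V_DD·R_2/(R_1+R_2) = 13×39/189 = 2.68 V. With the source grounded, V_GS = V_G = 2.68 V.
Assume saturation: I_D = (k_n/2)(V_GS − V_t)² = (0.92/2)×(2.68 − 1.4)² = 0.46×1.28² = 0.757 mA.
V_DS = V_DD − I_D·R_D = 13 − 0.757×0.68 = 12.5 V.
Saturation requires V_DS ≥ V_GS − V_t = 1.28 V; 12.5 ≥ 1.28 ✓.

I_D ≈ 0.76 mA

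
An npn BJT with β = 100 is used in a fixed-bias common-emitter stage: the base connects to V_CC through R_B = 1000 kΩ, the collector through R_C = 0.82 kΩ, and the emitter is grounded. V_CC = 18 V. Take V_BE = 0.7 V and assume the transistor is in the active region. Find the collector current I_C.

I_C ≈ 1.7 mA

Base loop: V_CC = I_B·R_B + V_BE, so I_B = (18 − 0.7)/1000 kΩ = 0.0173 mA.
In the active region I_C = β·I_B = 100 × 0.0173 = 1.73 mA.
Collector loop: V_CE = V_CC − I_C·R_C = 18 − 1.73×0.82 = 16.6 V.
Since V_CE = 16.6 V > V_CE(sat) ≈ 0.2 V, the transistor is in the active region as assumed.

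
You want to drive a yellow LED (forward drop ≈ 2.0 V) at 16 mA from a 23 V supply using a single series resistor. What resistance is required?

The resistor drops V_S − V_D = 23 − 2.0 = 21 V at 16 mA.
R = 21 V / 16 mA = 1.31 kΩ.

R ≈ 1.3 kΩ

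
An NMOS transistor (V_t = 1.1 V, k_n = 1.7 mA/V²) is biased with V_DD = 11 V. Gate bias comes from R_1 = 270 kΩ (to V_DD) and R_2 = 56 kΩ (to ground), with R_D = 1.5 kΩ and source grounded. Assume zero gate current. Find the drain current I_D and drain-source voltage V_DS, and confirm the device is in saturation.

I_D ≈ 0.53 mA, V_DS ≈ 10 V

V_G = V_DD·R_2/(R_1+R_2) = 11×56/326 = 1.89 V. With the source grounded, V_GS = V_G = 1.89 V.
Assume saturation: I_D = (k_n/2)(V_GS − V_t)² = (1.7/2)×(1.89 − 1.1)² = 0.85×0.79² = 0.53 mA.
V_DS = V_DD − I_D·R_D = 11 − 0.53×1.5 = 10.2 V.
Saturation requires V_DS ≥ V_GS − V_t = 0.79 V; 10.2 ≥ 0.79 ✓.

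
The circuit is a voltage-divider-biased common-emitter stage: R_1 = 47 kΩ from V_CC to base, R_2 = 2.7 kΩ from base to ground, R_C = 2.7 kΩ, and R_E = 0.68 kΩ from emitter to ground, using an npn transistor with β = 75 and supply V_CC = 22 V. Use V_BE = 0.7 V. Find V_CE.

Thevenize the base divider: V_Th = V_CC·R_2/(R_1+R_2) = 22×2.7/49.7 = 1.2 V, R_Th = R_1‖R_2 = 2.55 kΩ.
Base-emitter loop: V_Th = I_B·R_Th + V_BE + (β+1)I_B·R_E, so I_B = (1.2 − 0.7) / (2.55 + 76×0.68) = 0.00913 mA.
I_C = β·I_B = 75×0.00913 = 0.685 mA, and I_E = (β+1)I_B = 0.694 mA.
V_CE = V_CC − I_C·R_C − I_E·R_E = 22 − 0.685×2.7 − 0.694×0.68 = 19.7 V.
V_CE = 19.7 V > 0.2 V confirms active-region operation.

V_CE ≈ 20 V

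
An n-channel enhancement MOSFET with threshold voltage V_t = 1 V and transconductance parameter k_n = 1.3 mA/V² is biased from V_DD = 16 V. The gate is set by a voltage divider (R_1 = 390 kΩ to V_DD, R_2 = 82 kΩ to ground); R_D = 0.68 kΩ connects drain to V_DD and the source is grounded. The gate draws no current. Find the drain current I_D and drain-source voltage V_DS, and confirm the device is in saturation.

V_G = V_DD·R_2/(R_1+R_2) = 16×82/472 = 2.78 V. With the source grounded, V_GS = V_G = 2.78 V.
Assume saturation: I_D = (k_n/2)(V_GS − V_t)² = (1.3/2)×(2.78 − 1)² = 0.65×1.78² = 2.06 mA.
V_DS = V_DD − I_D·R_D = 16 − 2.06×0.68 = 14.6 V.
Saturation requires V_DS ≥ V_GS − V_t = 1.78 V; 14.6 ≥ 1.78 ✓.

I_D ≈ 2.1 mA, V_DS ≈ 15 V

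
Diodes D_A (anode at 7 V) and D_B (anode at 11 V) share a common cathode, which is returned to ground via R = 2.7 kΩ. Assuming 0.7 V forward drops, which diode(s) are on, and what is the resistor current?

Assume both conduct. Then node N would need to be at both 7−0.7 = 6.3 V and 11−0.7 = 10.3 V, which is impossible.
Assume only D_B conducts: V_N = 11 − 0.7 = 10.3 V, so I_R = 10.3/2.7 = 3.81 mA.
Check D_A: its anode-to-cathode voltage is 7 − 10.3 = -3.3 V < 0.7 V, so it is off. The assumption is consistent.

Only D_B conducts; I_R ≈ 3.8 mA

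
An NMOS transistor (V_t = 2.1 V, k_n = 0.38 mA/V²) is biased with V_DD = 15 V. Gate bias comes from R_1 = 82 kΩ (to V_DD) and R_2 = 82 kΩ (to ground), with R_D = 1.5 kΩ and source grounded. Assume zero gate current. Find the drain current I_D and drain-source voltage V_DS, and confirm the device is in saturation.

V_G = V_DD·R_2/(R_1+R_2) = 15×82/164 = 7.5 V. With the source grounded, V_GS = V_G = 7.5 V.
Assume saturation: I_D = (k_n/2)(V_GS − V_t)² = (0.38/2)×(7.5 − 2.1)² = 0.19×5.4² = 5.54 mA.
V_DS = V_DD − I_D·R_D = 15 − 5.54×1.5 = 6.69 V.
Saturation requires V_DS ≥ V_GS − V_t = 5.4 V; 6.69 ≥ 5.4 ✓.

I_D ≈ 5.5 mA, V_DS ≈ 6.7 V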